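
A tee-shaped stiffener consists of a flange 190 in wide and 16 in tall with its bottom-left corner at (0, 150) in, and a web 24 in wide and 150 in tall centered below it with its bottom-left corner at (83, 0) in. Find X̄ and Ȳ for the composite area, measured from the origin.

X̄ = 95.00 in, Ȳ = 113.00 in

Part | A | x̄ᵢ | ȳᵢ | A·x̄ᵢ | A·ȳᵢ
web | 3600.00 | 95.00 | 75.00 | 342000.00 | 270000.00
flange | 3040.00 | 95.00 | 158.00 | 288800.00 | 480320.00
Σ | 6640.00 |  |  | 630800.00 | 750320.00
X̄ = 630800.00 / 6640.00 = 95.00 in
Ȳ = 750320.00 / 6640.00 = 113.00 in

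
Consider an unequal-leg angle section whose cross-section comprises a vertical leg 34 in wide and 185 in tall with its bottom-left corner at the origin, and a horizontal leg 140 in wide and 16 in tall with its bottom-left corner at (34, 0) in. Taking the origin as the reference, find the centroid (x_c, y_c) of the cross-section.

x_c = 39.85 in, y_c = 70.31 in

Part | A | x̄ᵢ | ȳᵢ | A·x̄ᵢ | A·ȳᵢ
vertical leg | 6290.00 | 17.00 | 92.50 | 106930.00 | 581825.00
horizontal leg | 2240.00 | 104.00 | 8.00 | 232960.00 | 17920.00
Σ | 8530.00 |  |  | 339890.00 | 599745.00
x_c = 339890.00 / 8530.00 = 39.85 in
y_c = 599745.00 / 8530.00 = 70.31 in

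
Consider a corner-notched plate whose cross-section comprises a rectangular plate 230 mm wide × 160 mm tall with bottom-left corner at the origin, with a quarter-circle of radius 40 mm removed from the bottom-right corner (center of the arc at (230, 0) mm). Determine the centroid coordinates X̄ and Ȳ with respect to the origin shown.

plate: A = 230 × 160 = 36800.00, centroid at (115.00, 80.00).
removed quarter-circle: A = −¼π·40² = -1256.64, centroid at (213.02, 16.98).
ΣA = 35543.36 mm², ΣAX̄ = 3964306.81 mm³, ΣAȲ = 2922666.67 mm³.
X̄ = 3964306.81/35543.36 = 111.53 mm; Ȳ = 2922666.67/35543.36 = 82.23 mm.

X̄ = 111.53 mm, Ȳ = 82.23 mm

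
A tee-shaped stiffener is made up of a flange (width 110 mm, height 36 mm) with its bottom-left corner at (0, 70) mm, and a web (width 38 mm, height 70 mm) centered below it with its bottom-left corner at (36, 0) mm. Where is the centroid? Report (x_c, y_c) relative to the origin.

x_c = 55.00 mm, y_c = 66.70 mm

web: A = 38 × 70 = 2660.00, centroid at (55.00, 35.00).
flange: A = 110 × 36 = 3960.00, centroid at (55.00, 88.00).
ΣA = 6620.00 mm²
ΣAx_c = (2660.00)(55.00) + (3960.00)(55.00) = 364100.00 mm³
ΣAy_c = (2660.00)(35.00) + (3960.00)(88.00) = 441580.00 mm³
x_c = 364100.00 / 6620.00 = 55.00 mm
y_c = 441580.00 / 6620.00 = 66.70 mm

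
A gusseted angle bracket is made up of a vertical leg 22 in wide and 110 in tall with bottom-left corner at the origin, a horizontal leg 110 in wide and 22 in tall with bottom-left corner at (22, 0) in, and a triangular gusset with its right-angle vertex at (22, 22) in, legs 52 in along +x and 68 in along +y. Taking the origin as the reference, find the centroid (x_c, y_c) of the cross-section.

vertical leg: A = 22 × 110 = 2420.00, centroid at (11.00, 55.00).
horizontal leg: A = 110 × 22 = 2420.00, centroid at (77.00, 11.00).
gusset: A = ½·52·68 = 1768.00, centroid at (39.33, 44.67).
ΣA = 6608.00 in²
ΣAx_c = (2420.00)(11.00) + (2420.00)(77.00) + (1768.00)(39.33) = 282501.33 in³
ΣAy_c = (2420.00)(55.00) + (2420.00)(11.00) + (1768.00)(44.67) = 238690.67 in³
x_c = 282501.33 / 6608.00 = 42.75 in
y_c = 238690.67 / 6608.00 = 36.12 in

x_c = 42.75 in, y_c = 36.12 in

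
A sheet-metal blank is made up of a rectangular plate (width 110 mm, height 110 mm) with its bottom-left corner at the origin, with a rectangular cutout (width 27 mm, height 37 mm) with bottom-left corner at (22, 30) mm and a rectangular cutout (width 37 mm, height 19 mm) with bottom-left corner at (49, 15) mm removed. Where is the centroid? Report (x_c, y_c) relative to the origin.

plate: A = 110 × 110 = 12100.00, centroid at (55.00, 55.00).
hole 1: A = −(27 × 37) = -999.00, centroid at (35.50, 48.50).
hole 2: A = −(37 × 19) = -703.00, centroid at (67.50, 24.50).
ΣA = 10398.00 mm², ΣAx_c = 582583.00 mm³, ΣAy_c = 599825.00 mm³.
x_c = 582583.00/10398.00 = 56.03 mm; y_c = 599825.00/10398.00 = 57.69 mm.

x_c = 56.03 mm, y_c = 57.69 mm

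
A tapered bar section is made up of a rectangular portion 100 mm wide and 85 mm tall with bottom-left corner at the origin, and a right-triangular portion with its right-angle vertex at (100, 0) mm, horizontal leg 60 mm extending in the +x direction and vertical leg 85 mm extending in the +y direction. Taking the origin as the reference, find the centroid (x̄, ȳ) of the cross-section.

rectangular portion: A = 100 × 85 = 8500.00, centroid at (50.00, 42.50).
triangular portion: A = ½·60·85 = 2550.00, centroid at (120.00, 28.33).
ΣA = 11050.00 mm²
ΣAx̄ = (8500.00)(50.00) + (2550.00)(120.00) = 731000.00 mm³
ΣAȳ = (8500.00)(42.50) + (2550.00)(28.33) = 433500.00 mm³
x̄ = 731000.00 / 11050.00 = 66.15 mm
ȳ = 433500.00 / 11050.00 = 39.23 mm

x̄ = 66.15 mm, ȳ = 39.23 mm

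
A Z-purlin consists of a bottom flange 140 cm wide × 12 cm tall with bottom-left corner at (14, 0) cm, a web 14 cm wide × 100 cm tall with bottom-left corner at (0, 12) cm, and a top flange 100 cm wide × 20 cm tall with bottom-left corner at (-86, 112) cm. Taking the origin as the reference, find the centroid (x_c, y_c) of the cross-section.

bottom flange: A = 140 × 12 = 1680.00, centroid at (84.00, 6.00).
web: A = 14 × 100 = 1400.00, centroid at (7.00, 62.00).
top flange: A = 100 × 20 = 2000.00, centroid at (-36.00, 122.00).
ΣA = 5080.00 cm², ΣAx_c = 78920.00 cm³, ΣAy_c = 340880.00 cm³.
x_c = 78920.00/5080.00 = 15.54 cm; y_c = 340880.00/5080.00 = 67.10 cm.

x_c = 15.54 cm, y_c = 67.10 cm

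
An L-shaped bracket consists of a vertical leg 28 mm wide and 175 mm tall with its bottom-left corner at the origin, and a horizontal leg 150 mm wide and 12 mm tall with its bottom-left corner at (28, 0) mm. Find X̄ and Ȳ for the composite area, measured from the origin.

Part | A | x̄ᵢ | ȳᵢ | A·x̄ᵢ | A·ȳᵢ
vertical leg | 4900.00 | 14.00 | 87.50 | 68600.00 | 428750.00
horizontal leg | 1800.00 | 103.00 | 6.00 | 185400.00 | 10800.00
Σ | 6700.00 |  |  | 254000.00 | 439550.00
X̄ = 254000.00 / 6700.00 = 37.91 mm
Ȳ = 439550.00 / 6700.00 = 65.60 mm

X̄ = 37.91 mm, Ȳ = 65.60 mm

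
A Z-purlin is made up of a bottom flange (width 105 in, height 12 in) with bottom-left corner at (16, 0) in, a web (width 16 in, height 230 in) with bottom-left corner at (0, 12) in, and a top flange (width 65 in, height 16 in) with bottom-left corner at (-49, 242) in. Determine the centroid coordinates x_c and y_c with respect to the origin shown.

bottom flange: A = 105 × 12 = 1260.00, centroid at (68.50, 6.00).
web: A = 16 × 230 = 3680.00, centroid at (8.00, 127.00).
top flange: A = 65 × 16 = 1040.00, centroid at (-16.50, 250.00).
ΣA = 5980.00 in², ΣAx_c = 98590.00 in³, ΣAy_c = 734920.00 in³.
x_c = 98590.00/5980.00 = 16.49 in; y_c = 734920.00/5980.00 = 122.90 in.

x_c = 16.49 in, y_c = 122.90 in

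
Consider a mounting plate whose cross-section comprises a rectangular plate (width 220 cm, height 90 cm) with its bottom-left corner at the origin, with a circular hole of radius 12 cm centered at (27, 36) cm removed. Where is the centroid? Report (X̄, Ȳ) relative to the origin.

X̄ = 111.94 cm, Ȳ = 45.21 cm

plate: A = 220 × 90 = 19800.00, centroid at (110.00, 45.00).
hole: A = −π·12² = -452.39, centroid at (27.00, 36.00).
ΣA = 19347.61 cm², ΣAX̄ = 2165785.49 cm³, ΣAȲ = 874713.98 cm³.
X̄ = 2165785.49/19347.61 = 111.94 cm; Ȳ = 874713.98/19347.61 = 45.21 cm.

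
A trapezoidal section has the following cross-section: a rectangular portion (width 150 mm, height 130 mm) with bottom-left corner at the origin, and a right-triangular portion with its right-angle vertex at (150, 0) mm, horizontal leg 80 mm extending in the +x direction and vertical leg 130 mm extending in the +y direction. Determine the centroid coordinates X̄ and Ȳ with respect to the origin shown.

Part | A | x̄ᵢ | ȳᵢ | A·x̄ᵢ | A·ȳᵢ
rectangular portion | 19500.00 | 75.00 | 65.00 | 1462500.00 | 1267500.00
triangular portion | 5200.00 | 176.67 | 43.33 | 918666.67 | 225333.33
Σ | 24700.00 |  |  | 2381166.67 | 1492833.33
X̄ = 2381166.67 / 24700.00 = 96.40 mm
Ȳ = 1492833.33 / 24700.00 = 60.44 mm

X̄ = 96.40 mm, Ȳ = 60.44 mm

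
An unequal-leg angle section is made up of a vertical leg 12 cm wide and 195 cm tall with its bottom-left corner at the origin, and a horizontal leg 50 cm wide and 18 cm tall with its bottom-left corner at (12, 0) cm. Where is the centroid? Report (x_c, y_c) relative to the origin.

Part | A | x̄ᵢ | ȳᵢ | A·x̄ᵢ | A·ȳᵢ
vertical leg | 2340.00 | 6.00 | 97.50 | 14040.00 | 228150.00
horizontal leg | 900.00 | 37.00 | 9.00 | 33300.00 | 8100.00
Σ | 3240.00 |  |  | 47340.00 | 236250.00
x_c = 47340.00 / 3240.00 = 14.61 cm
y_c = 236250.00 / 3240.00 = 72.92 cm

x_c = 14.61 cm, y_c = 72.92 cm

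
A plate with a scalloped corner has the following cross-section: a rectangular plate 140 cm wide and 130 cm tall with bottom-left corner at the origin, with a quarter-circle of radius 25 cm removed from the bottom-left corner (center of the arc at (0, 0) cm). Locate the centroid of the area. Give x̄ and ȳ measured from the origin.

Part | A | x̄ᵢ | ȳᵢ | A·x̄ᵢ | A·ȳᵢ
plate | 18200.00 | 70.00 | 65.00 | 1274000.00 | 1183000.00
removed quarter-circle | -490.87 | 10.61 | 10.61 | -5208.33 | -5208.33
Σ | 17709.13 |  |  | 1268791.67 | 1177791.67
x̄ = 1268791.67 / 17709.13 = 71.65 cm
ȳ = 1177791.67 / 17709.13 = 66.51 cm

x̄ = 71.65 cm, ȳ = 66.51 cm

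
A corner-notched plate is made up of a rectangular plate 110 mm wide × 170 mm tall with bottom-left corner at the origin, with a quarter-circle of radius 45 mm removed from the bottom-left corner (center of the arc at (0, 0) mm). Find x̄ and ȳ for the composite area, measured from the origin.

plate: A = 110 × 170 = 18700.00, centroid at (55.00, 85.00).
removed quarter-circle: A = −¼π·45² = -1590.43, centroid at (19.10, 19.10).
ΣA = 17109.57 mm²
ΣAx̄ = (18700.00)(55.00) + (-1590.43)(19.10) = 998125.00 mm³
ΣAȳ = (18700.00)(85.00) + (-1590.43)(19.10) = 1559125.00 mm³
x̄ = 998125.00 / 17109.57 = 58.34 mm
ȳ = 1559125.00 / 17109.57 = 91.13 mm

x̄ = 58.34 mm, ȳ = 91.13 mm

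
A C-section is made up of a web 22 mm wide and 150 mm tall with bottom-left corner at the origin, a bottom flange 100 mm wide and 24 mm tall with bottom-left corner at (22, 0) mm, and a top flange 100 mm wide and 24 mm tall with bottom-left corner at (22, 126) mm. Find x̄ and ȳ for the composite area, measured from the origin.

x̄ = 47.15 mm, ȳ = 75.00 mm

web: A = 22 × 150 = 3300.00, centroid at (11.00, 75.00).
bottom flange: A = 100 × 24 = 2400.00, centroid at (72.00, 12.00).
top flange: A = 100 × 24 = 2400.00, centroid at (72.00, 138.00).
ΣA = 8100.00 mm², ΣAx̄ = 381900.00 mm³, ΣAȳ = 607500.00 mm³.
x̄ = 381900.00/8100.00 = 47.15 mm; ȳ = 607500.00/8100.00 = 75.00 mm.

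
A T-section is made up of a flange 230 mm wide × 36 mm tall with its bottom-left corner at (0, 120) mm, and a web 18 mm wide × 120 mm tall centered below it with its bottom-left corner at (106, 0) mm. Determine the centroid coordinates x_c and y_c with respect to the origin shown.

x_c = 115.00 mm, y_c = 121.86 mm

web: A = 18 × 120 = 2160.00, centroid at (115.00, 60.00).
flange: A = 230 × 36 = 8280.00, centroid at (115.00, 138.00).
ΣA = 10440.00 mm²
ΣAx_c = (2160.00)(115.00) + (8280.00)(115.00) = 1200600.00 mm³
ΣAy_c = (2160.00)(60.00) + (8280.00)(138.00) = 1272240.00 mm³
x_c = 1200600.00 / 10440.00 = 115.00 mm
y_c = 1272240.00 / 10440.00 = 121.86 mm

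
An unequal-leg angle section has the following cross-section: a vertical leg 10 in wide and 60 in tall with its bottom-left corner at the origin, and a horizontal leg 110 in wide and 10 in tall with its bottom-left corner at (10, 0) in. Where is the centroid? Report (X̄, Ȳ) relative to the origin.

X̄ = 43.82 in, Ȳ = 13.82 in

vertical leg: A = 10 × 60 = 600.00, centroid at (5.00, 30.00).
horizontal leg: A = 110 × 10 = 1100.00, centroid at (65.00, 5.00).
ΣA = 1700.00 in²
ΣAX̄ = (600.00)(5.00) + (1100.00)(65.00) = 74500.00 in³
ΣAȲ = (600.00)(30.00) + (1100.00)(5.00) = 23500.00 in³
X̄ = 74500.00 / 1700.00 = 43.82 in
Ȳ = 23500.00 / 1700.00 = 13.82 in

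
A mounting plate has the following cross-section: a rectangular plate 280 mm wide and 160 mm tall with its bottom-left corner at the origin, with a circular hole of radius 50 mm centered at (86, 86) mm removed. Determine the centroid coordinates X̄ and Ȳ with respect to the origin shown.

plate: A = 280 × 160 = 44800.00, centroid at (140.00, 80.00).
hole: A = −π·50² = -7853.98, centroid at (86.00, 86.00).
ΣA = 36946.02 mm², ΣAX̄ = 5596557.58 mm³, ΣAȲ = 2908557.58 mm³.
X̄ = 5596557.58/36946.02 = 151.48 mm; Ȳ = 2908557.58/36946.02 = 78.72 mm.

X̄ = 151.48 mm, Ȳ = 78.72 mm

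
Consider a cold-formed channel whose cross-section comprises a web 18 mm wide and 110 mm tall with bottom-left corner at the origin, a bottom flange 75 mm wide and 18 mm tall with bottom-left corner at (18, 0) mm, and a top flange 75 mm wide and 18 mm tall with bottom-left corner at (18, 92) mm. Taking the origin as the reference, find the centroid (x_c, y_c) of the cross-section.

x_c = 35.83 mm, y_c = 55.00 mm

Part | A | x̄ᵢ | ȳᵢ | A·x̄ᵢ | A·ȳᵢ
web | 1980.00 | 9.00 | 55.00 | 17820.00 | 108900.00
bottom flange | 1350.00 | 55.50 | 9.00 | 74925.00 | 12150.00
top flange | 1350.00 | 55.50 | 101.00 | 74925.00 | 136350.00
Σ | 4680.00 |  |  | 167670.00 | 257400.00
x_c = 167670.00 / 4680.00 = 35.83 mm
y_c = 257400.00 / 4680.00 = 55.00 mm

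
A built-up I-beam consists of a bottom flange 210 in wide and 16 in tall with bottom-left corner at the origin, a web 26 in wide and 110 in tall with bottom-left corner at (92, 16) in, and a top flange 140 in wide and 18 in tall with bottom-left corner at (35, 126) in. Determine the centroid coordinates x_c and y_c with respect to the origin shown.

Part | A | x̄ᵢ | ȳᵢ | A·x̄ᵢ | A·ȳᵢ
bottom flange | 3360.00 | 105.00 | 8.00 | 352800.00 | 26880.00
web | 2860.00 | 105.00 | 71.00 | 300300.00 | 203060.00
top flange | 2520.00 | 105.00 | 135.00 | 264600.00 | 340200.00
Σ | 8740.00 |  |  | 917700.00 | 570140.00
x_c = 917700.00 / 8740.00 = 105.00 in
y_c = 570140.00 / 8740.00 = 65.23 in

x_c = 105.00 in, y_c = 65.23 in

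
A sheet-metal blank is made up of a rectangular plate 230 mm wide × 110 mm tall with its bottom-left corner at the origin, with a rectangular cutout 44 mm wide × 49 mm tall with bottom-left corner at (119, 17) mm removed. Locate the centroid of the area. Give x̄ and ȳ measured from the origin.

Part | A | x̄ᵢ | ȳᵢ | A·x̄ᵢ | A·ȳᵢ
plate | 25300.00 | 115.00 | 55.00 | 2909500.00 | 1391500.00
hole | -2156.00 | 141.00 | 41.50 | -303996.00 | -89474.00
Σ | 23144.00 |  |  | 2605504.00 | 1302026.00
x̄ = 2605504.00 / 23144.00 = 112.58 mm
ȳ = 1302026.00 / 23144.00 = 56.26 mm

x̄ = 112.58 mm, ȳ = 56.26 mm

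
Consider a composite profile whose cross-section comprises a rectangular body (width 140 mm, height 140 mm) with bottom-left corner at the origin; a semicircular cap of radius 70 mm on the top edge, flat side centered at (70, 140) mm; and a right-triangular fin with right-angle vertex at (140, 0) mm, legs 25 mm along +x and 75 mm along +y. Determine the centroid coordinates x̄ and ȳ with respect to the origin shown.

Part | A | x̄ᵢ | ȳᵢ | A·x̄ᵢ | A·ȳᵢ
rectangular body | 19600.00 | 70.00 | 70.00 | 1372000.00 | 1372000.00
semicircular top | 7696.90 | 70.00 | 169.71 | 538783.14 | 1306232.95
triangular fin | 937.50 | 148.33 | 25.00 | 139062.50 | 23437.50
Σ | 28234.40 |  |  | 2049845.64 | 2701670.45
x̄ = 2049845.64 / 28234.40 = 72.60 mm
ȳ = 2701670.45 / 28234.40 = 95.69 mm

x̄ = 72.60 mm, ȳ = 95.69 mm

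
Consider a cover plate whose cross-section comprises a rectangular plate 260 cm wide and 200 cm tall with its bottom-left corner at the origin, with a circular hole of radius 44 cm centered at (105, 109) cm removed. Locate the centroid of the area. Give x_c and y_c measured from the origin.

Part | A | x̄ᵢ | ȳᵢ | A·x̄ᵢ | A·ȳᵢ
plate | 52000.00 | 130.00 | 100.00 | 6760000.00 | 5200000.00
hole | -6082.12 | 105.00 | 109.00 | -638622.95 | -662951.45
Σ | 45917.88 |  |  | 6121377.05 | 4537048.55
x_c = 6121377.05 / 45917.88 = 133.31 cm
y_c = 4537048.55 / 45917.88 = 98.81 cm

x_c = 133.31 cm, y_c = 98.81 cm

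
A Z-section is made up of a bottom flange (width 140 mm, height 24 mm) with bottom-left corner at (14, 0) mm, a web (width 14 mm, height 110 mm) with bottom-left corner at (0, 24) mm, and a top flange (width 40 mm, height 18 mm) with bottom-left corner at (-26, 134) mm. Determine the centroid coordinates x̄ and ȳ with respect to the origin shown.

Part | A | x̄ᵢ | ȳᵢ | A·x̄ᵢ | A·ȳᵢ
bottom flange | 3360.00 | 84.00 | 12.00 | 282240.00 | 40320.00
web | 1540.00 | 7.00 | 79.00 | 10780.00 | 121660.00
top flange | 720.00 | -6.00 | 143.00 | -4320.00 | 102960.00
Σ | 5620.00 |  |  | 288700.00 | 264940.00
x̄ = 288700.00 / 5620.00 = 51.37 mm
ȳ = 264940.00 / 5620.00 = 47.14 mm

x̄ = 51.37 mm, ȳ = 47.14 mm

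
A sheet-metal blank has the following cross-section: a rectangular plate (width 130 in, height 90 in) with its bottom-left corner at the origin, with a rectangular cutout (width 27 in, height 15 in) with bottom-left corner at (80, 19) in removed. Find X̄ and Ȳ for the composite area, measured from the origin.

plate: A = 130 × 90 = 11700.00, centroid at (65.00, 45.00).
hole: A = −(27 × 15) = -405.00, centroid at (93.50, 26.50).
ΣA = 11295.00 in²
ΣAX̄ = (11700.00)(65.00) + (-405.00)(93.50) = 722632.50 in³
ΣAȲ = (11700.00)(45.00) + (-405.00)(26.50) = 515767.50 in³
X̄ = 722632.50 / 11295.00 = 63.98 in
Ȳ = 515767.50 / 11295.00 = 45.66 in

X̄ = 63.98 in, Ȳ = 45.66 in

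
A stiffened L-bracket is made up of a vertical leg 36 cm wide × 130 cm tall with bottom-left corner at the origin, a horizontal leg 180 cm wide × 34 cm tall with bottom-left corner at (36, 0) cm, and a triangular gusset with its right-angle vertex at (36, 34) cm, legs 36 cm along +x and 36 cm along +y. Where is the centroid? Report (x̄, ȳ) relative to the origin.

vertical leg: A = 36 × 130 = 4680.00, centroid at (18.00, 65.00).
horizontal leg: A = 180 × 34 = 6120.00, centroid at (126.00, 17.00).
gusset: A = ½·36·36 = 648.00, centroid at (48.00, 46.00).
ΣA = 11448.00 cm²
ΣAx̄ = (4680.00)(18.00) + (6120.00)(126.00) + (648.00)(48.00) = 886464.00 cm³
ΣAȳ = (4680.00)(65.00) + (6120.00)(17.00) + (648.00)(46.00) = 438048.00 cm³
x̄ = 886464.00 / 11448.00 = 77.43 cm
ȳ = 438048.00 / 11448.00 = 38.26 cm

x̄ = 77.43 cm, ȳ = 38.26 cm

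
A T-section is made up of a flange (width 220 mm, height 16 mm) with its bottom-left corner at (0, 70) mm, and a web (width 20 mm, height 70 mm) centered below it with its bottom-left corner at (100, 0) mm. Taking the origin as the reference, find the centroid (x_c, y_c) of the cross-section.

x_c = 110.00 mm, y_c = 65.76 mm

web: A = 20 × 70 = 1400.00, centroid at (110.00, 35.00).
flange: A = 220 × 16 = 3520.00, centroid at (110.00, 78.00).
ΣA = 4920.00 mm²
ΣAx_c = (1400.00)(110.00) + (3520.00)(110.00) = 541200.00 mm³
ΣAy_c = (1400.00)(35.00) + (3520.00)(78.00) = 323560.00 mm³
x_c = 541200.00 / 4920.00 = 110.00 mm
y_c = 323560.00 / 4920.00 = 65.76 mm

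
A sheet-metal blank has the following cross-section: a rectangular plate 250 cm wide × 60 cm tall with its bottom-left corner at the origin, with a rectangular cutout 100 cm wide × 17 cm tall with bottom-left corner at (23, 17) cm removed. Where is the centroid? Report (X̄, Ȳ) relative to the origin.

X̄ = 131.65 cm, Ȳ = 30.58 cm

plate: A = 250 × 60 = 15000.00, centroid at (125.00, 30.00).
hole: A = −(100 × 17) = -1700.00, centroid at (73.00, 25.50).
ΣA = 13300.00 cm²
ΣAX̄ = (15000.00)(125.00) + (-1700.00)(73.00) = 1750900.00 cm³
ΣAȲ = (15000.00)(30.00) + (-1700.00)(25.50) = 406650.00 cm³
X̄ = 1750900.00 / 13300.00 = 131.65 cm
Ȳ = 406650.00 / 13300.00 = 30.58 cm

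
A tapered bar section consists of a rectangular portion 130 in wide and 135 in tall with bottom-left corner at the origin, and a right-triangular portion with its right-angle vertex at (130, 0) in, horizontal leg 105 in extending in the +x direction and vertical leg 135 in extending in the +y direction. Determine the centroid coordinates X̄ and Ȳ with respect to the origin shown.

Part | A | x̄ᵢ | ȳᵢ | A·x̄ᵢ | A·ȳᵢ
rectangular portion | 17550.00 | 65.00 | 67.50 | 1140750.00 | 1184625.00
triangular portion | 7087.50 | 165.00 | 45.00 | 1169437.50 | 318937.50
Σ | 24637.50 |  |  | 2310187.50 | 1503562.50
X̄ = 2310187.50 / 24637.50 = 93.77 in
Ȳ = 1503562.50 / 24637.50 = 61.03 in

X̄ = 93.77 in, Ȳ = 61.03 in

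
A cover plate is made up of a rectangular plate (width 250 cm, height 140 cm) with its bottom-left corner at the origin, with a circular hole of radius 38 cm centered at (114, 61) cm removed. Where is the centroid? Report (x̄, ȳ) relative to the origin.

plate: A = 250 × 140 = 35000.00, centroid at (125.00, 70.00).
hole: A = −π·38² = -4536.46, centroid at (114.00, 61.00).
ΣA = 30463.54 cm², ΣAx̄ = 3857843.58 cm³, ΣAȳ = 2173275.95 cm³.
x̄ = 3857843.58/30463.54 = 126.64 cm; ȳ = 2173275.95/30463.54 = 71.34 cm.

x̄ = 126.64 cm, ȳ = 71.34 cm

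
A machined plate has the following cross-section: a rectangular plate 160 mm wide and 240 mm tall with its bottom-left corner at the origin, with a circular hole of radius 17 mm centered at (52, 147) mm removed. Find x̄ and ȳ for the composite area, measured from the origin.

Part | A | x̄ᵢ | ȳᵢ | A·x̄ᵢ | A·ȳᵢ
plate | 38400.00 | 80.00 | 120.00 | 3072000.00 | 4608000.00
hole | -907.92 | 52.00 | 147.00 | -47211.85 | -133464.28
Σ | 37492.08 |  |  | 3024788.15 | 4474535.72
x̄ = 3024788.15 / 37492.08 = 80.68 mm
ȳ = 4474535.72 / 37492.08 = 119.35 mm

x̄ = 80.68 mm, ȳ = 119.35 mm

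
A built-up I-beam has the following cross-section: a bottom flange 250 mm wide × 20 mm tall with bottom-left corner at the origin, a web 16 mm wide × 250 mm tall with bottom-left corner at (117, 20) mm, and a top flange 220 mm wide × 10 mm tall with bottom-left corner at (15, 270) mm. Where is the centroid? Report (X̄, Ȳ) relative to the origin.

bottom flange: A = 250 × 20 = 5000.00, centroid at (125.00, 10.00).
web: A = 16 × 250 = 4000.00, centroid at (125.00, 145.00).
top flange: A = 220 × 10 = 2200.00, centroid at (125.00, 275.00).
ΣA = 11200.00 mm²
ΣAX̄ = (5000.00)(125.00) + (4000.00)(125.00) + (2200.00)(125.00) = 1400000.00 mm³
ΣAȲ = (5000.00)(10.00) + (4000.00)(145.00) + (2200.00)(275.00) = 1235000.00 mm³
X̄ = 1400000.00 / 11200.00 = 125.00 mm
Ȳ = 1235000.00 / 11200.00 = 110.27 mm

X̄ = 125.00 mm, Ȳ = 110.27 mm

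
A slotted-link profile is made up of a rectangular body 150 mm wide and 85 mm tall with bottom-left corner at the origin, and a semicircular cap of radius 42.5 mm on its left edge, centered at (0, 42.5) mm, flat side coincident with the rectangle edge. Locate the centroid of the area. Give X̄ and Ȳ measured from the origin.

X̄ = 58.06 mm, Ȳ = 42.50 mm

rectangular body: A = 150 × 85 = 12750.00, centroid at (75.00, 42.50).
semicircular end: A = ½π·42.5² = 2837.25, centroid at (-18.04, 42.50).
ΣA = 15587.25 mm²
ΣAX̄ = (12750.00)(75.00) + (2837.25)(-18.04) = 905072.92 mm³
ΣAȲ = (12750.00)(42.50) + (2837.25)(42.50) = 662458.16 mm³
X̄ = 905072.92 / 15587.25 = 58.06 mm
Ȳ = 662458.16 / 15587.25 = 42.50 mm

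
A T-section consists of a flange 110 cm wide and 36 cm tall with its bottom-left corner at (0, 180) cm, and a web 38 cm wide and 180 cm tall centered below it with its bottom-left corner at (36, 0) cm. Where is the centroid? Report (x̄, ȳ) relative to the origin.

x̄ = 55.00 cm, ȳ = 129.60 cm

web: A = 38 × 180 = 6840.00, centroid at (55.00, 90.00).
flange: A = 110 × 36 = 3960.00, centroid at (55.00, 198.00).
ΣA = 10800.00 cm²
ΣAx̄ = (6840.00)(55.00) + (3960.00)(55.00) = 594000.00 cm³
ΣAȳ = (6840.00)(90.00) + (3960.00)(198.00) = 1399680.00 cm³
x̄ = 594000.00 / 10800.00 = 55.00 cm
ȳ = 1399680.00 / 10800.00 = 129.60 cm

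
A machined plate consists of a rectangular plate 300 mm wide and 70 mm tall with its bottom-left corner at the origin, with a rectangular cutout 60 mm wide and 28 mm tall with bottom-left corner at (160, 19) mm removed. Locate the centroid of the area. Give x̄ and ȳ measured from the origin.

x̄ = 146.52 mm, ȳ = 35.17 mm

Part | A | x̄ᵢ | ȳᵢ | A·x̄ᵢ | A·ȳᵢ
plate | 21000.00 | 150.00 | 35.00 | 3150000.00 | 735000.00
hole | -1680.00 | 190.00 | 33.00 | -319200.00 | -55440.00
Σ | 19320.00 |  |  | 2830800.00 | 679560.00
x̄ = 2830800.00 / 19320.00 = 146.52 mm
ȳ = 679560.00 / 19320.00 = 35.17 mm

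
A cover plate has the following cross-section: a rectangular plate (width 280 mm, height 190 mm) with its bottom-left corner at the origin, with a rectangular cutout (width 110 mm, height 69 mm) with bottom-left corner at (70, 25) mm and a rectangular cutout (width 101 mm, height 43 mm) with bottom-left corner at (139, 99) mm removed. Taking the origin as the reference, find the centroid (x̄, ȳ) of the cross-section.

plate: A = 280 × 190 = 53200.00, centroid at (140.00, 95.00).
hole 1: A = −(110 × 69) = -7590.00, centroid at (125.00, 59.50).
hole 2: A = −(101 × 43) = -4343.00, centroid at (189.50, 120.50).
ΣA = 41267.00 mm², ΣAx̄ = 5676251.50 mm³, ΣAȳ = 4079063.50 mm³.
x̄ = 5676251.50/41267.00 = 137.55 mm; ȳ = 4079063.50/41267.00 = 98.85 mm.

x̄ = 137.55 mm, ȳ = 98.85 mm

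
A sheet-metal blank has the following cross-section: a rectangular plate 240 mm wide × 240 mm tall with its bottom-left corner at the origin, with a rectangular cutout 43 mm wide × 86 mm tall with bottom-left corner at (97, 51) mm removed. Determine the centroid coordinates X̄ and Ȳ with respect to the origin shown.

X̄ = 120.10 mm, Ȳ = 121.78 mm

plate: A = 240 × 240 = 57600.00, centroid at (120.00, 120.00).
hole: A = −(43 × 86) = -3698.00, centroid at (118.50, 94.00).
ΣA = 53902.00 mm², ΣAX̄ = 6473787.00 mm³, ΣAȲ = 6564388.00 mm³.
X̄ = 6473787.00/53902.00 = 120.10 mm; Ȳ = 6564388.00/53902.00 = 121.78 mm.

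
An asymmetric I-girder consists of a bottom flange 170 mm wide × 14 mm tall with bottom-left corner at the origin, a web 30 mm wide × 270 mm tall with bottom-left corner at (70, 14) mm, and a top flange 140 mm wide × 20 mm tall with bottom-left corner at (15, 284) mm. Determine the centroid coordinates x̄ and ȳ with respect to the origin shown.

x̄ = 85.00 mm, ȳ = 154.12 mm

bottom flange: A = 170 × 14 = 2380.00, centroid at (85.00, 7.00).
web: A = 30 × 270 = 8100.00, centroid at (85.00, 149.00).
top flange: A = 140 × 20 = 2800.00, centroid at (85.00, 294.00).
ΣA = 13280.00 mm², ΣAx̄ = 1128800.00 mm³, ΣAȳ = 2046760.00 mm³.
x̄ = 1128800.00/13280.00 = 85.00 mm; ȳ = 2046760.00/13280.00 = 154.12 mm.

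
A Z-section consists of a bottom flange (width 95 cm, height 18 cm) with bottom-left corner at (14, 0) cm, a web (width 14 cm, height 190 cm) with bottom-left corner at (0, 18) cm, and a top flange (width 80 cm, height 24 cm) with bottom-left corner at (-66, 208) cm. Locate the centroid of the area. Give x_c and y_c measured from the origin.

x_c = 11.74 cm, y_c = 117.39 cm

Part | A | x̄ᵢ | ȳᵢ | A·x̄ᵢ | A·ȳᵢ
bottom flange | 1710.00 | 61.50 | 9.00 | 105165.00 | 15390.00
web | 2660.00 | 7.00 | 113.00 | 18620.00 | 300580.00
top flange | 1920.00 | -26.00 | 220.00 | -49920.00 | 422400.00
Σ | 6290.00 |  |  | 73865.00 | 738370.00
x_c = 73865.00 / 6290.00 = 11.74 cm
y_c = 738370.00 / 6290.00 = 117.39 cm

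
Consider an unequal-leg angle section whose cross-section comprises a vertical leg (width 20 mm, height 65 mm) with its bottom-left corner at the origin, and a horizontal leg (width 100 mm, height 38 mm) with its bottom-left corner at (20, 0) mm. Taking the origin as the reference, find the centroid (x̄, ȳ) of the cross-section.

x̄ = 54.71 mm, ȳ = 22.44 mm

Part | A | x̄ᵢ | ȳᵢ | A·x̄ᵢ | A·ȳᵢ
vertical leg | 1300.00 | 10.00 | 32.50 | 13000.00 | 42250.00
horizontal leg | 3800.00 | 70.00 | 19.00 | 266000.00 | 72200.00
Σ | 5100.00 |  |  | 279000.00 | 114450.00
x̄ = 279000.00 / 5100.00 = 54.71 mm
ȳ = 114450.00 / 5100.00 = 22.44 mm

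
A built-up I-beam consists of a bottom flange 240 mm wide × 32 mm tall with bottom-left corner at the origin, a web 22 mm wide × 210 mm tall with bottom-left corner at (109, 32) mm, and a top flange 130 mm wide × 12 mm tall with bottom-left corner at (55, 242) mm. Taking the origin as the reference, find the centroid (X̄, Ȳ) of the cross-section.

Part | A | x̄ᵢ | ȳᵢ | A·x̄ᵢ | A·ȳᵢ
bottom flange | 7680.00 | 120.00 | 16.00 | 921600.00 | 122880.00
web | 4620.00 | 120.00 | 137.00 | 554400.00 | 632940.00
top flange | 1560.00 | 120.00 | 248.00 | 187200.00 | 386880.00
Σ | 13860.00 |  |  | 1663200.00 | 1142700.00
X̄ = 1663200.00 / 13860.00 = 120.00 mm
Ȳ = 1142700.00 / 13860.00 = 82.45 mm

X̄ = 120.00 mm, Ȳ = 82.45 mm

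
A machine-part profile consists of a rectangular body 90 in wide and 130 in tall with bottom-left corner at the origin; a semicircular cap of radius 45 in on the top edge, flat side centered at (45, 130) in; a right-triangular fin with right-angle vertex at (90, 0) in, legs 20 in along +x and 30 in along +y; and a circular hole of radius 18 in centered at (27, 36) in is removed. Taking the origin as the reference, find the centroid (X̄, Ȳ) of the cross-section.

Part | A | x̄ᵢ | ȳᵢ | A·x̄ᵢ | A·ȳᵢ
rectangular body | 11700.00 | 45.00 | 65.00 | 526500.00 | 760500.00
semicircular top | 3180.86 | 45.00 | 149.10 | 143138.82 | 474262.13
triangular fin | 300.00 | 96.67 | 10.00 | 29000.00 | 3000.00
hole | -1017.88 | 27.00 | 36.00 | -27482.65 | -36643.54
Σ | 14162.99 |  |  | 671156.16 | 1201118.60
X̄ = 671156.16 / 14162.99 = 47.39 in
Ȳ = 1201118.60 / 14162.99 = 84.81 in

X̄ = 47.39 in, Ȳ = 84.81 in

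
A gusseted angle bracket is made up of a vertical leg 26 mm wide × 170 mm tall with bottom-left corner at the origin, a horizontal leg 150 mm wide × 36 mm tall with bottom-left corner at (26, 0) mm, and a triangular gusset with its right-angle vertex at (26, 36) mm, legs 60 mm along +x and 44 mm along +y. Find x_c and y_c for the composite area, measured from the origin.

x_c = 59.57 mm, y_c = 48.45 mm

vertical leg: A = 26 × 170 = 4420.00, centroid at (13.00, 85.00).
horizontal leg: A = 150 × 36 = 5400.00, centroid at (101.00, 18.00).
gusset: A = ½·60·44 = 1320.00, centroid at (46.00, 50.67).
ΣA = 11140.00 mm²
ΣAx_c = (4420.00)(13.00) + (5400.00)(101.00) + (1320.00)(46.00) = 663580.00 mm³
ΣAy_c = (4420.00)(85.00) + (5400.00)(18.00) + (1320.00)(50.67) = 539780.00 mm³
x_c = 663580.00 / 11140.00 = 59.57 mm
y_c = 539780.00 / 11140.00 = 48.45 mm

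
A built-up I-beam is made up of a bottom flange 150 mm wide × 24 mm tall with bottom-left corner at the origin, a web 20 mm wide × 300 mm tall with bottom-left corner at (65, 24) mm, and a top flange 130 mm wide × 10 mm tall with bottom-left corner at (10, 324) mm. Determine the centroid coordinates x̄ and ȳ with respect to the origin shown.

bottom flange: A = 150 × 24 = 3600.00, centroid at (75.00, 12.00).
web: A = 20 × 300 = 6000.00, centroid at (75.00, 174.00).
top flange: A = 130 × 10 = 1300.00, centroid at (75.00, 329.00).
ΣA = 10900.00 mm², ΣAx̄ = 817500.00 mm³, ΣAȳ = 1514900.00 mm³.
x̄ = 817500.00/10900.00 = 75.00 mm; ȳ = 1514900.00/10900.00 = 138.98 mm.

x̄ = 75.00 mm, ȳ = 138.98 mm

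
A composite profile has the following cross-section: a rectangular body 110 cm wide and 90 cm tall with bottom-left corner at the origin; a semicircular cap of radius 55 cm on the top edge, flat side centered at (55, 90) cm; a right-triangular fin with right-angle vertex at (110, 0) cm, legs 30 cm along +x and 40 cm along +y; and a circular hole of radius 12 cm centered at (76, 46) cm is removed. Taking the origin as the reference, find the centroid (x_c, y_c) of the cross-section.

x_c = 56.99 cm, y_c = 65.63 cm

Part | A | x̄ᵢ | ȳᵢ | A·x̄ᵢ | A·ȳᵢ
rectangular body | 9900.00 | 55.00 | 45.00 | 544500.00 | 445500.00
semicircular top | 4751.66 | 55.00 | 113.34 | 261341.24 | 538565.97
triangular fin | 600.00 | 120.00 | 13.33 | 72000.00 | 8000.00
hole | -452.39 | 76.00 | 46.00 | -34381.59 | -20809.91
Σ | 14799.27 |  |  | 843459.65 | 971256.06
x_c = 843459.65 / 14799.27 = 56.99 cm
y_c = 971256.06 / 14799.27 = 65.63 cm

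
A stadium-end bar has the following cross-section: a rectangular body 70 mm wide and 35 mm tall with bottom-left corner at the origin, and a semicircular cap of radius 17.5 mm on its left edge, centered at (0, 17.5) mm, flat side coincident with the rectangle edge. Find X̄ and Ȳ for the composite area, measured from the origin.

X̄ = 28.04 mm, Ȳ = 17.50 mm

Part | A | x̄ᵢ | ȳᵢ | A·x̄ᵢ | A·ȳᵢ
rectangular body | 2450.00 | 35.00 | 17.50 | 85750.00 | 42875.00
semicircular end | 481.06 | -7.43 | 17.50 | -3572.92 | 8418.49
Σ | 2931.06 |  |  | 82177.08 | 51293.49
X̄ = 82177.08 / 2931.06 = 28.04 mm
Ȳ = 51293.49 / 2931.06 = 17.50 mm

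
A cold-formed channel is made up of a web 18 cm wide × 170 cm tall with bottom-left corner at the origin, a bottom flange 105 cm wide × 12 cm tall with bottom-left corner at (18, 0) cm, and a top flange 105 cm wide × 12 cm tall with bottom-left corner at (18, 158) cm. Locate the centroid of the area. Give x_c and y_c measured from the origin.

Part | A | x̄ᵢ | ȳᵢ | A·x̄ᵢ | A·ȳᵢ
web | 3060.00 | 9.00 | 85.00 | 27540.00 | 260100.00
bottom flange | 1260.00 | 70.50 | 6.00 | 88830.00 | 7560.00
top flange | 1260.00 | 70.50 | 164.00 | 88830.00 | 206640.00
Σ | 5580.00 |  |  | 205200.00 | 474300.00
x_c = 205200.00 / 5580.00 = 36.77 cm
y_c = 474300.00 / 5580.00 = 85.00 cm

x_c = 36.77 cm, y_c = 85.00 cm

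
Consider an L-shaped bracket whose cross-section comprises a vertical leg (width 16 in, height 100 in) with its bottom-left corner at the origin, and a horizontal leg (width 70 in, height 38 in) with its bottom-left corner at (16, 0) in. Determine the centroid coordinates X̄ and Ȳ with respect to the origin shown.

X̄ = 34.85 in, Ȳ = 30.64 in

vertical leg: A = 16 × 100 = 1600.00, centroid at (8.00, 50.00).
horizontal leg: A = 70 × 38 = 2660.00, centroid at (51.00, 19.00).
ΣA = 4260.00 in², ΣAX̄ = 148460.00 in³, ΣAȲ = 130540.00 in³.
X̄ = 148460.00/4260.00 = 34.85 in; Ȳ = 130540.00/4260.00 = 30.64 in.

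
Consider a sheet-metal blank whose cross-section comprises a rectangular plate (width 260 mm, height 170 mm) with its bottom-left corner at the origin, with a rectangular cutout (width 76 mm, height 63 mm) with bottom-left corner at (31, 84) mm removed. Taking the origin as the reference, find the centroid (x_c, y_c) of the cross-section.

x_c = 137.41 mm, y_c = 81.29 mm

plate: A = 260 × 170 = 44200.00, centroid at (130.00, 85.00).
hole: A = −(76 × 63) = -4788.00, centroid at (69.00, 115.50).
ΣA = 39412.00 mm²
ΣAx_c = (44200.00)(130.00) + (-4788.00)(69.00) = 5415628.00 mm³
ΣAy_c = (44200.00)(85.00) + (-4788.00)(115.50) = 3203986.00 mm³
x_c = 5415628.00 / 39412.00 = 137.41 mm
y_c = 3203986.00 / 39412.00 = 81.29 mm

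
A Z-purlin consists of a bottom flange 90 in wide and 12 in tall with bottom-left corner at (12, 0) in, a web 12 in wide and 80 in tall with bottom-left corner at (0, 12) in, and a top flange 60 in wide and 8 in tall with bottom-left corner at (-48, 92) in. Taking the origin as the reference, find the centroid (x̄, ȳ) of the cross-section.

bottom flange: A = 90 × 12 = 1080.00, centroid at (57.00, 6.00).
web: A = 12 × 80 = 960.00, centroid at (6.00, 52.00).
top flange: A = 60 × 8 = 480.00, centroid at (-18.00, 96.00).
ΣA = 2520.00 in²
ΣAx̄ = (1080.00)(57.00) + (960.00)(6.00) + (480.00)(-18.00) = 58680.00 in³
ΣAȳ = (1080.00)(6.00) + (960.00)(52.00) + (480.00)(96.00) = 102480.00 in³
x̄ = 58680.00 / 2520.00 = 23.29 in
ȳ = 102480.00 / 2520.00 = 40.67 in

x̄ = 23.29 in, ȳ = 40.67 in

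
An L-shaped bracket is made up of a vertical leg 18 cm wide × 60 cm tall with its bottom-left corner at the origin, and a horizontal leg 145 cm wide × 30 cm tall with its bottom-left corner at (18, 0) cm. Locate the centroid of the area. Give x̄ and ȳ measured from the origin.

x̄ = 74.29 cm, ȳ = 17.98 cm

vertical leg: A = 18 × 60 = 1080.00, centroid at (9.00, 30.00).
horizontal leg: A = 145 × 30 = 4350.00, centroid at (90.50, 15.00).
ΣA = 5430.00 cm², ΣAx̄ = 403395.00 cm³, ΣAȳ = 97650.00 cm³.
x̄ = 403395.00/5430.00 = 74.29 cm; ȳ = 97650.00/5430.00 = 17.98 cm.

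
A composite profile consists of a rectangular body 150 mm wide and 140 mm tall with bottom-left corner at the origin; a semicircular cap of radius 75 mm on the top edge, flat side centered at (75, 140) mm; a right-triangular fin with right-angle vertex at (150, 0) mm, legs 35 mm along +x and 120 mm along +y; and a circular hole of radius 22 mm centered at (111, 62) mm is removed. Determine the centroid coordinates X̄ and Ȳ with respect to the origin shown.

X̄ = 79.18 mm, Ȳ = 97.91 mm

rectangular body: A = 150 × 140 = 21000.00, centroid at (75.00, 70.00).
semicircular top: A = ½π·75² = 8835.73, centroid at (75.00, 171.83).
triangular fin: A = ½·35·120 = 2100.00, centroid at (161.67, 40.00).
hole: A = −π·22² = -1520.53, centroid at (111.00, 62.00).
ΣA = 30415.20 mm²
ΣAX̄ = (21000.00)(75.00) + (8835.73)(75.00) + (2100.00)(161.67) + (-1520.53)(111.00) = 2408400.78 mm³
ΣAȲ = (21000.00)(70.00) + (8835.73)(171.83) + (2100.00)(40.00) + (-1520.53)(62.00) = 2977979.20 mm³
X̄ = 2408400.78 / 30415.20 = 79.18 mm
Ȳ = 2977979.20 / 30415.20 = 97.91 mm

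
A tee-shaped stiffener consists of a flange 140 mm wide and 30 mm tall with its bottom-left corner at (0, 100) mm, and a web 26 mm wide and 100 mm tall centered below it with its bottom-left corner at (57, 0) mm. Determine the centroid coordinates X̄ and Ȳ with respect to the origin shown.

web: A = 26 × 100 = 2600.00, centroid at (70.00, 50.00).
flange: A = 140 × 30 = 4200.00, centroid at (70.00, 115.00).
ΣA = 6800.00 mm²
ΣAX̄ = (2600.00)(70.00) + (4200.00)(70.00) = 476000.00 mm³
ΣAȲ = (2600.00)(50.00) + (4200.00)(115.00) = 613000.00 mm³
X̄ = 476000.00 / 6800.00 = 70.00 mm
Ȳ = 613000.00 / 6800.00 = 90.15 mm

X̄ = 70.00 mm, Ȳ = 90.15 mm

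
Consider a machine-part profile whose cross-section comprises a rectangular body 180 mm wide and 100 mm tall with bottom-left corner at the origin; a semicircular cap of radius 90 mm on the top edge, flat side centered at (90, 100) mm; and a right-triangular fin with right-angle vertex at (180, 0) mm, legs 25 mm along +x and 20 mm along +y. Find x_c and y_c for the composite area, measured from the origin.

x_c = 90.79 mm, y_c = 85.88 mm

rectangular body: A = 180 × 100 = 18000.00, centroid at (90.00, 50.00).
semicircular top: A = ½π·90² = 12723.45, centroid at (90.00, 138.20).
triangular fin: A = ½·25·20 = 250.00, centroid at (188.33, 6.67).
ΣA = 30973.45 mm²
ΣAx_c = (18000.00)(90.00) + (12723.45)(90.00) + (250.00)(188.33) = 2812193.86 mm³
ΣAy_c = (18000.00)(50.00) + (12723.45)(138.20) + (250.00)(6.67) = 2660011.69 mm³
x_c = 2812193.86 / 30973.45 = 90.79 mm
y_c = 2660011.69 / 30973.45 = 85.88 mm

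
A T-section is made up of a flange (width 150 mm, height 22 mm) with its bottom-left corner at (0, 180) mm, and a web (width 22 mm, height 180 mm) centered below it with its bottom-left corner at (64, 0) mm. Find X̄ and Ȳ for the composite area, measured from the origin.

Part | A | x̄ᵢ | ȳᵢ | A·x̄ᵢ | A·ȳᵢ
web | 3960.00 | 75.00 | 90.00 | 297000.00 | 356400.00
flange | 3300.00 | 75.00 | 191.00 | 247500.00 | 630300.00
Σ | 7260.00 |  |  | 544500.00 | 986700.00
X̄ = 544500.00 / 7260.00 = 75.00 mm
Ȳ = 986700.00 / 7260.00 = 135.91 mm

X̄ = 75.00 mm, Ȳ = 135.91 mm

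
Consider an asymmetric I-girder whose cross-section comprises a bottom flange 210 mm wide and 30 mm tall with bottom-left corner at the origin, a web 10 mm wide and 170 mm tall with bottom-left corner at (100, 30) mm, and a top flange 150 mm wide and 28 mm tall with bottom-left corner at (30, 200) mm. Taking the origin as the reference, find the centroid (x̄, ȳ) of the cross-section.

x̄ = 105.00 mm, ȳ = 97.44 mm

bottom flange: A = 210 × 30 = 6300.00, centroid at (105.00, 15.00).
web: A = 10 × 170 = 1700.00, centroid at (105.00, 115.00).
top flange: A = 150 × 28 = 4200.00, centroid at (105.00, 214.00).
ΣA = 12200.00 mm²
ΣAx̄ = (6300.00)(105.00) + (1700.00)(105.00) + (4200.00)(105.00) = 1281000.00 mm³
ΣAȳ = (6300.00)(15.00) + (1700.00)(115.00) + (4200.00)(214.00) = 1188800.00 mm³
x̄ = 1281000.00 / 12200.00 = 105.00 mm
ȳ = 1188800.00 / 12200.00 = 97.44 mm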